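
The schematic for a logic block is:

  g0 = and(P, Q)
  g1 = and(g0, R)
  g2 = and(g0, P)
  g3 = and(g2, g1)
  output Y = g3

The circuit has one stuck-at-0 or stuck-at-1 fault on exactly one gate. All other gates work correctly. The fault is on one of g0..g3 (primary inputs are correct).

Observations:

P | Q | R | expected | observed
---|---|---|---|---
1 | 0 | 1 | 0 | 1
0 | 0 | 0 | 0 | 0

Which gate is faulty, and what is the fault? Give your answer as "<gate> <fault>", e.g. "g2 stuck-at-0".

g0 stuck-at-1

Fault-free values for test 1 (P=1, Q=0, R=1): g0=0, g1=0, g2=0, g3=0, giving Y=0. Observed 1.
Test 1: faults giving observed 1 are {g0 stuck-at-1, g3 stuck-at-1}.
Test 2 (P=0, Q=0, R=0): fault-free g0=0, g1=0, g2=0, g3=0 → 0; observed 0. Eliminates g3 stuck-at-1.
Only g0 stuck-at-1 is consistent with every test.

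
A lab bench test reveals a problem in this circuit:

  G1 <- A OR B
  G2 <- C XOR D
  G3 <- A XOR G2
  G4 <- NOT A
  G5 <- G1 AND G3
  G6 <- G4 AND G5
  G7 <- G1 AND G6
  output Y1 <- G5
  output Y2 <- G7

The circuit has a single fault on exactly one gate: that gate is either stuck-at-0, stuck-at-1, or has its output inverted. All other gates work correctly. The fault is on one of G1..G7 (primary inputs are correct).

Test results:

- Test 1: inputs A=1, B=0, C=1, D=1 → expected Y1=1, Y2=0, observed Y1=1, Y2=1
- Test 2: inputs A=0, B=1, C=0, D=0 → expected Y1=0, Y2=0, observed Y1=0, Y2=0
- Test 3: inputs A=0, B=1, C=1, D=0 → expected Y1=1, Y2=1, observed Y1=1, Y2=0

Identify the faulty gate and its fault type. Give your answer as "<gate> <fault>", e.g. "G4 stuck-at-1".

Fault-free values for test 1 (A=1, B=0, C=1, D=1): G1=1, G2=0, G3=1, G4=0, G5=1, G6=0, G7=0, giving Y1=1, Y2=0. Observed Y1=1, Y2=1.
Test 1: faults giving observed Y1=1, Y2=1 are {G4 stuck-at-1, G4 inverted output, G6 stuck-at-1, G6 inverted output, G7 stuck-at-1, G7 inverted output}.
Test 2 (A=0, B=1, C=0, D=0): fault-free G1=1, G2=0, G3=0, G4=1, G5=0, G6=0, G7=0 → Y1=0, Y2=0; observed Y1=0, Y2=0. Eliminates G6 stuck-at-1, G6 inverted output, G7 stuck-at-1, G7 inverted output.
Test 3 (A=0, B=1, C=1, D=0): fault-free G1=1, G2=1, G3=1, G4=1, G5=1, G6=1, G7=1 → Y1=1, Y2=1; observed Y1=1, Y2=0. Eliminates G4 stuck-at-1.
Only G4 inverted output is consistent with every test.

G4 inverted output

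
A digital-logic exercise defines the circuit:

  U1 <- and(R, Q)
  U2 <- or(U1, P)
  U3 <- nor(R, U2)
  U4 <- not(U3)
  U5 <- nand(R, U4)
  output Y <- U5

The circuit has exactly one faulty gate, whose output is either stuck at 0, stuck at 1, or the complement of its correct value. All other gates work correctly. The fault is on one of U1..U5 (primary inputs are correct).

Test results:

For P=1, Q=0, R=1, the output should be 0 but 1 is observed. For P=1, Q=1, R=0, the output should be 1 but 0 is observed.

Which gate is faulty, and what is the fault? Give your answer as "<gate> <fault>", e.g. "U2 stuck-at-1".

U5 inverted output

Fault-free values for test 1 (P=1, Q=0, R=1): U1=0, U2=1, U3=0, U4=1, U5=0, giving Y=0. Observed 1.
Test 1: faults giving observed 1 are {U3 stuck-at-1, U3 inverted output, U4 stuck-at-0, U4 inverted output, U5 stuck-at-1, U5 inverted output}.
Test 2 (P=1, Q=1, R=0): fault-free U1=0, U2=1, U3=0, U4=1, U5=1 → 1; observed 0. Eliminates U3 stuck-at-1, U3 inverted output, U4 stuck-at-0, U4 inverted output, U5 stuck-at-1.
Only U5 inverted output is consistent with every test.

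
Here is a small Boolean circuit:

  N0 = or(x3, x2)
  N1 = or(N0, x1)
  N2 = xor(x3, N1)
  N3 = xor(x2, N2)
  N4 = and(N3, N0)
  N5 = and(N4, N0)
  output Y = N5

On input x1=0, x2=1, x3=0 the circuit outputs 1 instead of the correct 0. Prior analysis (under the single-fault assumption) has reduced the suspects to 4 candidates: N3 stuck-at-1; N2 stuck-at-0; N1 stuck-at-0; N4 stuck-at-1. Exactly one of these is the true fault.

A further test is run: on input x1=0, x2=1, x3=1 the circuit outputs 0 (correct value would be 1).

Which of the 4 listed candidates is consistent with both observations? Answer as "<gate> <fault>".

Evaluate each candidate on input x1=0, x2=1, x3=1:
  N3 stuck-at-1: N0=1, N1=1, N2=0, N3=1 [stuck-at-1], N4=1, N5=1 → 1 — eliminated
  N2 stuck-at-0: N0=1, N1=1, N2=0 [stuck-at-0], N3=1, N4=1, N5=1 → 1 — eliminated
  N1 stuck-at-0: N0=1, N1=0 [stuck-at-0], N2=1, N3=0, N4=0, N5=0 → 0 — matches
  N4 stuck-at-1: N0=1, N1=1, N2=0, N3=1, N4=1 [stuck-at-1], N5=1 → 1 — eliminated
Only N1 stuck-at-0 reproduces the observed 0.

N1 stuck-at-0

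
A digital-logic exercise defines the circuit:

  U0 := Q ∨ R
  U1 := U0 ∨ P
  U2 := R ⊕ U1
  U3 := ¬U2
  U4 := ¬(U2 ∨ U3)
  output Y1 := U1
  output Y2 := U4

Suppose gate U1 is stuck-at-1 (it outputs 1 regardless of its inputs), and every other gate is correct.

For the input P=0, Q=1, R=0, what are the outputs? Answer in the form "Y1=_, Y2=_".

Propagate with U1 forced: U0=1, U1=1 [stuck-at-1], U2=1, U3=0, U4=0.
So the outputs are Y1=1, Y2=0. (Same as the fault-free value — the fault is masked on this input.)

Y1=1, Y2=0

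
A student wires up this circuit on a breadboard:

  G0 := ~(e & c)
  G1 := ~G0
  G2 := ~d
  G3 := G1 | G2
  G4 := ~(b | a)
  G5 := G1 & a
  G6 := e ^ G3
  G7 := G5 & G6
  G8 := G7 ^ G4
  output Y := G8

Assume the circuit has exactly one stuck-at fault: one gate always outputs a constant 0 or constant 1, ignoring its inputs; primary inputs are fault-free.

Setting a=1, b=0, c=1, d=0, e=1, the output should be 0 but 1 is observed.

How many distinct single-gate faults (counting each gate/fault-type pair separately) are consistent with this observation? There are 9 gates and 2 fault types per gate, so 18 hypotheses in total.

5

Fault-free: G0=0, G1=1, G2=1, G3=1, G4=0, G5=1, G6=0, G7=0, G8=0 → 0. Observed 1.
  G0: none of the 2 fault types match ✗
  G1: none of the 2 fault types match ✗
  G2: none of the 2 fault types match ✗
  G3: stuck-at-0 ✓; others ✗
  G4: stuck-at-1 ✓; others ✗
  G5: none of the 2 fault types match ✗
  G6: stuck-at-1 ✓; others ✗
  G7: stuck-at-1 ✓; others ✗
  G8: stuck-at-1 ✓; others ✗
Consistent faults: {G3 stuck-at-0, G4 stuck-at-1, G6 stuck-at-1, G7 stuck-at-1, G8 stuck-at-1} — 5 in all.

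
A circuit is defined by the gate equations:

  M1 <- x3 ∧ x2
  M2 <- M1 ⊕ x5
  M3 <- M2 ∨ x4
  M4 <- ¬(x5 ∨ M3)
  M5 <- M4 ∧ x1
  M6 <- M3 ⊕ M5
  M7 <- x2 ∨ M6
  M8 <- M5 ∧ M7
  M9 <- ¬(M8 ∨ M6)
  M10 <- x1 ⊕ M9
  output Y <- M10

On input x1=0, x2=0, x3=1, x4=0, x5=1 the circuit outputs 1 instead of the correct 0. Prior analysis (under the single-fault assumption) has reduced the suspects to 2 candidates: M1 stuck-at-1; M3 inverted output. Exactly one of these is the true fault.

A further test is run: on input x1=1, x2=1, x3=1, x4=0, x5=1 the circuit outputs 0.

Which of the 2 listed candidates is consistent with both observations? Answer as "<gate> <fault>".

M1 stuck-at-1

Evaluate each candidate on input x1=1, x2=1, x3=1, x4=0, x5=1:
  M1 stuck-at-1: M1=1 [stuck-at-1], M2=0, M3=0, M4=0, M5=0, M6=0, M7=1, M8=0, M9=1, M10=0 → 0 — matches
  M3 inverted output: M1=1, M2=0, M3=1 [inverted output], M4=0, M5=0, M6=1, M7=1, M8=0, M9=0, M10=1 → 1 — eliminated
Only M1 stuck-at-1 reproduces the observed 0.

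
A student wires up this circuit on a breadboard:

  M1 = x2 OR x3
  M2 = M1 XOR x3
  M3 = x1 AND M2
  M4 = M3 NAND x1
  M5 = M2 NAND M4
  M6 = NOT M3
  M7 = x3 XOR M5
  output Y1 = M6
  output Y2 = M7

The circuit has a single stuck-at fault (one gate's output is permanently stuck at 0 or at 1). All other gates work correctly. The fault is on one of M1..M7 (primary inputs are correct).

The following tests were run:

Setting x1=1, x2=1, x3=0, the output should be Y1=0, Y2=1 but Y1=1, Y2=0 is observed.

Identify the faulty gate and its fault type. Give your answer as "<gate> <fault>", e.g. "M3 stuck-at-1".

Fault-free values for test 1 (x1=1, x2=1, x3=0): M1=1, M2=1, M3=1, M4=0, M5=1, M6=0, M7=1, giving Y1=0, Y2=1. Observed Y1=1, Y2=0.
Test 1: faults giving observed Y1=1, Y2=0 are {M3 stuck-at-0}.
Only M3 stuck-at-0 is consistent with every test.

M3 stuck-at-0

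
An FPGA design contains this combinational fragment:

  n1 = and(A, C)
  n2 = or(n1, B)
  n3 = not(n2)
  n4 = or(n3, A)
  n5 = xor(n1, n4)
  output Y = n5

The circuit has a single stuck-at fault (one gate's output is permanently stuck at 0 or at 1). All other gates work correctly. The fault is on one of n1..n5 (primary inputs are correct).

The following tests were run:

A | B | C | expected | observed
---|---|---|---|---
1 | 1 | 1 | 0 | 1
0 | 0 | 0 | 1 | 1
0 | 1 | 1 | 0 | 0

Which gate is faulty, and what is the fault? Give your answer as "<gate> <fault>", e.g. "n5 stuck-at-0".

n1 stuck-at-0

Fault-free values for test 1 (A=1, B=1, C=1): n1=1, n2=1, n3=0, n4=1, n5=0, giving Y=0. Observed 1.
Test 1: faults giving observed 1 are {n1 stuck-at-0, n4 stuck-at-0, n5 stuck-at-1}.
Test 2 (A=0, B=0, C=0): fault-free n1=0, n2=0, n3=1, n4=1, n5=1 → 1; observed 1. Eliminates n4 stuck-at-0.
Test 3 (A=0, B=1, C=1): fault-free n1=0, n2=1, n3=0, n4=0, n5=0 → 0; observed 0. Eliminates n5 stuck-at-1.
Only n1 stuck-at-0 is consistent with every test.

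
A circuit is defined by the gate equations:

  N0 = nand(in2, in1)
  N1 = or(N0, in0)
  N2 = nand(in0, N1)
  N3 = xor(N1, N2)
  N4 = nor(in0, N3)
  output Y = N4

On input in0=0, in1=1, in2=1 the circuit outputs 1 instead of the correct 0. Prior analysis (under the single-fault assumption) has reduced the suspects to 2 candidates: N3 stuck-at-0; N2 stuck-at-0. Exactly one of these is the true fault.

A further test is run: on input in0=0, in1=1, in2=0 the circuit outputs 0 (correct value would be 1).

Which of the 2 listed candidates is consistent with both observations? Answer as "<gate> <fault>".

Evaluate each candidate on input in0=0, in1=1, in2=0:
  N3 stuck-at-0: N0=1, N1=1, N2=1, N3=0 [stuck-at-0], N4=1 → 1 — eliminated
  N2 stuck-at-0: N0=1, N1=1, N2=0 [stuck-at-0], N3=1, N4=0 → 0 — matches
Only N2 stuck-at-0 reproduces the observed 0.

N2 stuck-at-0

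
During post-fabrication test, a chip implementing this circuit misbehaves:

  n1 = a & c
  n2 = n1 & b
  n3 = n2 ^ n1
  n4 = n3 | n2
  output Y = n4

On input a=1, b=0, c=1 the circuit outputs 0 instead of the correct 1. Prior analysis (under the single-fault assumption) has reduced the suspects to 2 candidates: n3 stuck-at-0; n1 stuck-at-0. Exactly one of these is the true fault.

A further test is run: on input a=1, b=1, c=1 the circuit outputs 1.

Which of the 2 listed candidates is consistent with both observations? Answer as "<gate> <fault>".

Evaluate each candidate on input a=1, b=1, c=1:
  n3 stuck-at-0: n1=1, n2=1, n3=0 [stuck-at-0], n4=1 → 1 — matches
  n1 stuck-at-0: n1=0 [stuck-at-0], n2=0, n3=0, n4=0 → 0 — eliminated
Only n3 stuck-at-0 reproduces the observed 1.

n3 stuck-at-0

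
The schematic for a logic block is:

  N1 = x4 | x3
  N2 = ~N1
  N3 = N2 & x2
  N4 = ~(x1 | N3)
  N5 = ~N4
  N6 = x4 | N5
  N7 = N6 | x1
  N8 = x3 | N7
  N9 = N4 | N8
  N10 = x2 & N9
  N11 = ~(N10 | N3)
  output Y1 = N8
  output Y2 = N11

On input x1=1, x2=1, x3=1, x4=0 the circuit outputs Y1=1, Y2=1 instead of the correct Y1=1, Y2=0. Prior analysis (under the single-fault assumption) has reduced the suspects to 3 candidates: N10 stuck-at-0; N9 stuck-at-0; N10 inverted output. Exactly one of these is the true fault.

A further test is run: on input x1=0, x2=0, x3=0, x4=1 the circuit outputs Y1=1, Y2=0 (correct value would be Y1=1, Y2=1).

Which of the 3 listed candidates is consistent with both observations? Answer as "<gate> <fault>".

N10 inverted output

Evaluate each candidate on input x1=0, x2=0, x3=0, x4=1:
  N10 stuck-at-0: N1=1, N2=0, N3=0, N4=1, N5=0, N6=1, N7=1, N8=1, N9=1, N10=0 [stuck-at-0], N11=1 → Y1=1, Y2=1 — eliminated
  N9 stuck-at-0: N1=1, N2=0, N3=0, N4=1, N5=0, N6=1, N7=1, N8=1, N9=0 [stuck-at-0], N10=0, N11=1 → Y1=1, Y2=1 — eliminated
  N10 inverted output: N1=1, N2=0, N3=0, N4=1, N5=0, N6=1, N7=1, N8=1, N9=1, N10=1 [inverted output], N11=0 → Y1=1, Y2=0 — matches
Only N10 inverted output reproduces the observed Y1=1, Y2=0.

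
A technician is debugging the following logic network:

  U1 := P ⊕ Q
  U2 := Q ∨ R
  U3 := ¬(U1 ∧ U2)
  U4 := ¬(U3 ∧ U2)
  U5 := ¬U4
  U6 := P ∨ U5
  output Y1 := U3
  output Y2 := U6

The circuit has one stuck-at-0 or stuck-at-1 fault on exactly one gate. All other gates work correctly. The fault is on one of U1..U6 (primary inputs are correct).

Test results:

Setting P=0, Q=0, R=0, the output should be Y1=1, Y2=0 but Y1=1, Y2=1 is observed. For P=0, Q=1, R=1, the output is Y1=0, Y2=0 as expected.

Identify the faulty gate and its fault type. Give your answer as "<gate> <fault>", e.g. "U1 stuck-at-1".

Fault-free values for test 1 (P=0, Q=0, R=0): U1=0, U2=0, U3=1, U4=1, U5=0, U6=0, giving Y1=1, Y2=0. Observed Y1=1, Y2=1.
Test 1: faults giving observed Y1=1, Y2=1 are {U2 stuck-at-1, U4 stuck-at-0, U5 stuck-at-1, U6 stuck-at-1}.
Test 2 (P=0, Q=1, R=1): fault-free U1=1, U2=1, U3=0, U4=1, U5=0, U6=0 → Y1=0, Y2=0; observed Y1=0, Y2=0. Eliminates U4 stuck-at-0, U5 stuck-at-1, U6 stuck-at-1.
Only U2 stuck-at-1 is consistent with every test.

U2 stuck-at-1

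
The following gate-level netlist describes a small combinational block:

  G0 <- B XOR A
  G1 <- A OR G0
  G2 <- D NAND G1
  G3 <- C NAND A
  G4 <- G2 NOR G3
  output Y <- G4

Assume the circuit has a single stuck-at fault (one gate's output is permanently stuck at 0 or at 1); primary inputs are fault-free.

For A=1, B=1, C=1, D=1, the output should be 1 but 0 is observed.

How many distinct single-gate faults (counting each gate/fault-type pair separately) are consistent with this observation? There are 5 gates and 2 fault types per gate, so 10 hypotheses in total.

4

Fault-free: G0=0, G1=1, G2=0, G3=0, G4=1 → 1. Observed 0.
  G0 stuck-at-0: output 1 ✗
  G0 stuck-at-1: output 1 ✗
  G1 stuck-at-0: output 0 ✓
  G1 stuck-at-1: output 1 ✗
  G2 stuck-at-0: output 1 ✗
  G2 stuck-at-1: output 0 ✓
  G3 stuck-at-0: output 1 ✗
  G3 stuck-at-1: output 0 ✓
  G4 stuck-at-0: output 0 ✓
  G4 stuck-at-1: output 1 ✗
Consistent faults: {G1 stuck-at-0, G2 stuck-at-1, G3 stuck-at-1, G4 stuck-at-0} — 4 in all.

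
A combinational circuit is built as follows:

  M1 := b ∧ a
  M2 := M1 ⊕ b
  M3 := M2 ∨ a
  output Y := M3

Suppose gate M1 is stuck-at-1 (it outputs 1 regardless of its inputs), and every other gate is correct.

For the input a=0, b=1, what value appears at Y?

0

Propagate with M1 forced: M1=1 [stuck-at-1], M2=0, M3=0.
So Y = 0. (Without the fault it would be 1.)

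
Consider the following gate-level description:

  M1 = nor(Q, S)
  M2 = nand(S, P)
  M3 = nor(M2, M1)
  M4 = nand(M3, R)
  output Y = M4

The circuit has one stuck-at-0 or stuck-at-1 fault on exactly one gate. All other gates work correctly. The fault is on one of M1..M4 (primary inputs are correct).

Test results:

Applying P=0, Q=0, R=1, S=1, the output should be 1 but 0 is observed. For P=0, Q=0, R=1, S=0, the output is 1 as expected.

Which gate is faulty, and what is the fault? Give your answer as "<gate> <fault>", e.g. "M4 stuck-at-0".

M2 stuck-at-0

Fault-free values for test 1 (P=0, Q=0, R=1, S=1): M1=0, M2=1, M3=0, M4=1, giving Y=1. Observed 0.
Test 1: faults giving observed 0 are {M2 stuck-at-0, M3 stuck-at-1, M4 stuck-at-0}.
Test 2 (P=0, Q=0, R=1, S=0): fault-free M1=1, M2=1, M3=0, M4=1 → 1; observed 1. Eliminates M3 stuck-at-1, M4 stuck-at-0.
Only M2 stuck-at-0 is consistent with every test.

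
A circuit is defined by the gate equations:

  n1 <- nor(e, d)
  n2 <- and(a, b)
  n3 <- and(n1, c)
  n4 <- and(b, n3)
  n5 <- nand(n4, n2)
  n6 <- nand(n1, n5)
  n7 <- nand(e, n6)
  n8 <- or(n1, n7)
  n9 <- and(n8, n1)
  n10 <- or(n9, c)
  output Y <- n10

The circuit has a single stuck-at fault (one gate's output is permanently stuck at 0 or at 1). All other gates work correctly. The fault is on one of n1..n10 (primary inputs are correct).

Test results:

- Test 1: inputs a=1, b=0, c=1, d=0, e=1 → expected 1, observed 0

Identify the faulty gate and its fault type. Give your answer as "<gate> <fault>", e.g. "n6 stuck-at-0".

Fault-free values for test 1 (a=1, b=0, c=1, d=0, e=1): n1=0, n2=0, n3=0, n4=0, n5=1, n6=1, n7=0, n8=0, n9=0, n10=1, giving Y=1. Observed 0.
Test 1: faults giving observed 0 are {n10 stuck-at-0}.
Only n10 stuck-at-0 is consistent with every test.

n10 stuck-at-0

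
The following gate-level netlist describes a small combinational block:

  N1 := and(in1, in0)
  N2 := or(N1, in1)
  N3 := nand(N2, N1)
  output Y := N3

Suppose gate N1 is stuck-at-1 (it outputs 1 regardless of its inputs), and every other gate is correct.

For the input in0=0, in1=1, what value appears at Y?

0

Propagate with N1 forced: N1=1 [stuck-at-1], N2=1, N3=0.
So Y = 0. (Without the fault it would be 1.)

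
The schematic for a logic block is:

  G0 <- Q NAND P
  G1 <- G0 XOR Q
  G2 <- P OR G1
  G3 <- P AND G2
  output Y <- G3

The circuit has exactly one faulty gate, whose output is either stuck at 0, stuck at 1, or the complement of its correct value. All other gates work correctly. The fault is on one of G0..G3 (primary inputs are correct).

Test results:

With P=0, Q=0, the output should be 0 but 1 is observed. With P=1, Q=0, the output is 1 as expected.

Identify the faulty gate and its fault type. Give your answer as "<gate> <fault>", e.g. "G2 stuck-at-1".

Fault-free values for test 1 (P=0, Q=0): G0=1, G1=1, G2=1, G3=0, giving Y=0. Observed 1.
Test 1: faults giving observed 1 are {G3 stuck-at-1, G3 inverted output}.
Test 2 (P=1, Q=0): fault-free G0=1, G1=1, G2=1, G3=1 → 1; observed 1. Eliminates G3 inverted output.
Only G3 stuck-at-1 is consistent with every test.

G3 stuck-at-1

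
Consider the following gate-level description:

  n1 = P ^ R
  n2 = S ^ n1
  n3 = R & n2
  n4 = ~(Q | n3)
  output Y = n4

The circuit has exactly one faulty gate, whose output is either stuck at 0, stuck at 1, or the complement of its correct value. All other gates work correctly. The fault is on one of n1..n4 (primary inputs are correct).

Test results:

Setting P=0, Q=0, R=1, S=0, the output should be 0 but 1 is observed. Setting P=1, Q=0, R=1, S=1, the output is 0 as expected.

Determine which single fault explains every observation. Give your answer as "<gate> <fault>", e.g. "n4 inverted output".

n1 stuck-at-0

Fault-free values for test 1 (P=0, Q=0, R=1, S=0): n1=1, n2=1, n3=1, n4=0, giving Y=0. Observed 1.
Test 1: faults giving observed 1 are {n1 stuck-at-0, n1 inverted output, n2 stuck-at-0, n2 inverted output, n3 stuck-at-0, n3 inverted output, n4 stuck-at-1, n4 inverted output}.
Test 2 (P=1, Q=0, R=1, S=1): fault-free n1=0, n2=1, n3=1, n4=0 → 0; observed 0. Eliminates n1 inverted output, n2 stuck-at-0, n2 inverted output, n3 stuck-at-0, n3 inverted output, n4 stuck-at-1, n4 inverted output.
Only n1 stuck-at-0 is consistent with every test.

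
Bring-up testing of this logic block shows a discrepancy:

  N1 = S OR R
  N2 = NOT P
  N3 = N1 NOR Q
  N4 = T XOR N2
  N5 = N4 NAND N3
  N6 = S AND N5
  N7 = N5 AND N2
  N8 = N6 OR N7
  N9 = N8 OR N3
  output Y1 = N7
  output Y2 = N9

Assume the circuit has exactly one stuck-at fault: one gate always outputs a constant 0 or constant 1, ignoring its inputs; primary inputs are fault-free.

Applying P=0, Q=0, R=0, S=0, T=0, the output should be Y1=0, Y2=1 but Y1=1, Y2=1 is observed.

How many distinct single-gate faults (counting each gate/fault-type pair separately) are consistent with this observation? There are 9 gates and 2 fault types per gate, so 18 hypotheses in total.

5

Fault-free: N1=0, N2=1, N3=1, N4=1, N5=0, N6=0, N7=0, N8=0, N9=1 → Y1=0, Y2=1. Observed Y1=1, Y2=1.
  N1: stuck-at-1 ✓; others ✗
  N2: none of the 2 fault types match ✗
  N3: stuck-at-0 ✓; others ✗
  N4: stuck-at-0 ✓; others ✗
  N5: stuck-at-1 ✓; others ✗
  N6: none of the 2 fault types match ✗
  N7: stuck-at-1 ✓; others ✗
  N8: none of the 2 fault types match ✗
  N9: none of the 2 fault types match ✗
Consistent faults: {N1 stuck-at-1, N3 stuck-at-0, N4 stuck-at-0, N5 stuck-at-1, N7 stuck-at-1} — 5 in all.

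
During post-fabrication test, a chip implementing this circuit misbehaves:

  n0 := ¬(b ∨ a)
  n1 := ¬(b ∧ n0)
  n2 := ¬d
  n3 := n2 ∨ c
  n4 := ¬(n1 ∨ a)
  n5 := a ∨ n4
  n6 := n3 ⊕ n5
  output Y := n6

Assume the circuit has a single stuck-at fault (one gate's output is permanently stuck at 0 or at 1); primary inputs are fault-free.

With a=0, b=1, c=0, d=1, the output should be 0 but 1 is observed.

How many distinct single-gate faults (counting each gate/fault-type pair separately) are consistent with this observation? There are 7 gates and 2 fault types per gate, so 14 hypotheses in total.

7

Fault-free: n0=0, n1=1, n2=0, n3=0, n4=0, n5=0, n6=0 → 0. Observed 1.
  n0 stuck-at-0: output 0 ✗
  n0 stuck-at-1: output 1 ✓
  n1 stuck-at-0: output 1 ✓
  n1 stuck-at-1: output 0 ✗
  n2 stuck-at-0: output 0 ✗
  n2 stuck-at-1: output 1 ✓
  n3 stuck-at-0: output 0 ✗
  n3 stuck-at-1: output 1 ✓
  n4 stuck-at-0: output 0 ✗
  n4 stuck-at-1: output 1 ✓
  n5 stuck-at-0: output 0 ✗
  n5 stuck-at-1: output 1 ✓
  n6 stuck-at-0: output 0 ✗
  n6 stuck-at-1: output 1 ✓
Consistent faults: {n0 stuck-at-1, n1 stuck-at-0, n2 stuck-at-1, n3 stuck-at-1, n4 stuck-at-1, n5 stuck-at-1, n6 stuck-at-1} — 7 in all.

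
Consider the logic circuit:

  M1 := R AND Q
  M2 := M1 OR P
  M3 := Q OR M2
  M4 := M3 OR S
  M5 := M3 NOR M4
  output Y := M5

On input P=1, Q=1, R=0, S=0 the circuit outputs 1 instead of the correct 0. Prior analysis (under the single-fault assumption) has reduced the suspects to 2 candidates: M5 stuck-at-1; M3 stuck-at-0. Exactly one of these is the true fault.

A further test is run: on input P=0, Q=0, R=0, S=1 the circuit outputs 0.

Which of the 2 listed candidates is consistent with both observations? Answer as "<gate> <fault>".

Evaluate each candidate on input P=0, Q=0, R=0, S=1:
  M5 stuck-at-1: M1=0, M2=0, M3=0, M4=1, M5=1 [stuck-at-1] → 1 — eliminated
  M3 stuck-at-0: M1=0, M2=0, M3=0 [stuck-at-0], M4=1, M5=0 → 0 — matches
Only M3 stuck-at-0 reproduces the observed 0.

M3 stuck-at-0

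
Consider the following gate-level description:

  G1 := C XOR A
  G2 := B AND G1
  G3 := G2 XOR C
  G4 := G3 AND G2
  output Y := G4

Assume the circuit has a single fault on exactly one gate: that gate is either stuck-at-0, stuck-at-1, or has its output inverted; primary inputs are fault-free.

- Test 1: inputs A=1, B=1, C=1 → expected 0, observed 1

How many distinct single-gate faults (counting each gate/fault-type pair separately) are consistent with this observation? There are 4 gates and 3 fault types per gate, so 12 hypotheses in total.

2

Fault-free: G1=0, G2=0, G3=1, G4=0 → 0. Observed 1.
  G1 stuck-at-0: output 0 ✗
  G1 stuck-at-1: output 0 ✗
  G1 inverted output: output 0 ✗
  G2 stuck-at-0: output 0 ✗
  G2 stuck-at-1: output 0 ✗
  G2 inverted output: output 0 ✗
  G3 stuck-at-0: output 0 ✗
  G3 stuck-at-1: output 0 ✗
  G3 inverted output: output 0 ✗
  G4 stuck-at-0: output 0 ✗
  G4 stuck-at-1: output 1 ✓
  G4 inverted output: output 1 ✓
Consistent faults: {G4 stuck-at-1, G4 inverted output} — 2 in all.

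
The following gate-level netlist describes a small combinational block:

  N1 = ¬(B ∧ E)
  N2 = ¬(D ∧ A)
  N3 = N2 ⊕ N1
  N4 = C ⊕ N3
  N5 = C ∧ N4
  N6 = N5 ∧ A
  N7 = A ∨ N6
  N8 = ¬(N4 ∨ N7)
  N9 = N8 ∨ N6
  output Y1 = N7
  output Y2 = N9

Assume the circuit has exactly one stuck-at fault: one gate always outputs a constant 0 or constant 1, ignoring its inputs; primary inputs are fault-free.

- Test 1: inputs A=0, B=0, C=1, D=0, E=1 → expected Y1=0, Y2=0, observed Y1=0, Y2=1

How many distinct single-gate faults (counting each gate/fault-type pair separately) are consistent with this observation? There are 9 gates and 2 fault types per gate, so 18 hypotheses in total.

6

Fault-free: N1=1, N2=1, N3=0, N4=1, N5=1, N6=0, N7=0, N8=0, N9=0 → Y1=0, Y2=0. Observed Y1=0, Y2=1.
  N1: stuck-at-0 ✓; others ✗
  N2: stuck-at-0 ✓; others ✗
  N3: stuck-at-1 ✓; others ✗
  N4: stuck-at-0 ✓; others ✗
  N5: none of the 2 fault types match ✗
  N6: none of the 2 fault types match ✗
  N7: none of the 2 fault types match ✗
  N8: stuck-at-1 ✓; others ✗
  N9: stuck-at-1 ✓; others ✗
Consistent faults: {N1 stuck-at-0, N2 stuck-at-0, N3 stuck-at-1, N4 stuck-at-0, N8 stuck-at-1, N9 stuck-at-1} — 6 in all.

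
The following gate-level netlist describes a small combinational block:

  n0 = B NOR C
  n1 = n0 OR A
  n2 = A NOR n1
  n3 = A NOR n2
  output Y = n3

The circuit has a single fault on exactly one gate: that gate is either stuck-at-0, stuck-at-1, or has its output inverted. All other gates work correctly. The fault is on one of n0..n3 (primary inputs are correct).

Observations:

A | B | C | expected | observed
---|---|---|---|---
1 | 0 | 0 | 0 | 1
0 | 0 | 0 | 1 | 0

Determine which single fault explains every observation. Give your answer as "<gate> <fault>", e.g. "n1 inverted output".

n3 inverted output

Fault-free values for test 1 (A=1, B=0, C=0): n0=1, n1=1, n2=0, n3=0, giving Y=0. Observed 1.
Test 1: faults giving observed 1 are {n3 stuck-at-1, n3 inverted output}.
Test 2 (A=0, B=0, C=0): fault-free n0=1, n1=1, n2=0, n3=1 → 1; observed 0. Eliminates n3 stuck-at-1.
Only n3 inverted output is consistent with every test.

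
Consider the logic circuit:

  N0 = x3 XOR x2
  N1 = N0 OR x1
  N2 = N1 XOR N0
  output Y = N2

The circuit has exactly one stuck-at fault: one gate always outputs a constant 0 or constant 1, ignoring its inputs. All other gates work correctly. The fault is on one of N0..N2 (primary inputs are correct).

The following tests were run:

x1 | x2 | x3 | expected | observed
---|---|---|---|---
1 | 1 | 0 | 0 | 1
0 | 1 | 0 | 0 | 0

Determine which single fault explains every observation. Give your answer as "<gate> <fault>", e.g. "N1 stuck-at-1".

N0 stuck-at-0

Fault-free values for test 1 (x1=1, x2=1, x3=0): N0=1, N1=1, N2=0, giving Y=0. Observed 1.
Test 1: faults giving observed 1 are {N0 stuck-at-0, N1 stuck-at-0, N2 stuck-at-1}.
Test 2 (x1=0, x2=1, x3=0): fault-free N0=1, N1=1, N2=0 → 0; observed 0. Eliminates N1 stuck-at-0, N2 stuck-at-1.
Only N0 stuck-at-0 is consistent with every test.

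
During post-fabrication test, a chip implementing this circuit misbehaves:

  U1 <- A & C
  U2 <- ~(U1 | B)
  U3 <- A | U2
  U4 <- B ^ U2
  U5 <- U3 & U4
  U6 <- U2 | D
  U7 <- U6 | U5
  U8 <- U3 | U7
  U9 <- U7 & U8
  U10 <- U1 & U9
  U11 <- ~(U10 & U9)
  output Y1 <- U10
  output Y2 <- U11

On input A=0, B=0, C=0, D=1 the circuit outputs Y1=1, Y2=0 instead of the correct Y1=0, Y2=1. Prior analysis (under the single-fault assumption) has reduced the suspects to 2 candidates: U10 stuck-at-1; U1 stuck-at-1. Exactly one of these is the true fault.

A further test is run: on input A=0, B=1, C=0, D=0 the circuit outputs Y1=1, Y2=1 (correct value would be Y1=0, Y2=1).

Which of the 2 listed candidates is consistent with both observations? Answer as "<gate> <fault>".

U10 stuck-at-1

Evaluate each candidate on input A=0, B=1, C=0, D=0:
  U10 stuck-at-1: U1=0, U2=0, U3=0, U4=1, U5=0, U6=0, U7=0, U8=0, U9=0, U10=1 [stuck-at-1], U11=1 → Y1=1, Y2=1 — matches
  U1 stuck-at-1: U1=1 [stuck-at-1], U2=0, U3=0, U4=1, U5=0, U6=0, U7=0, U8=0, U9=0, U10=0, U11=1 → Y1=0, Y2=1 — eliminated
Only U10 stuck-at-1 reproduces the observed Y1=1, Y2=1.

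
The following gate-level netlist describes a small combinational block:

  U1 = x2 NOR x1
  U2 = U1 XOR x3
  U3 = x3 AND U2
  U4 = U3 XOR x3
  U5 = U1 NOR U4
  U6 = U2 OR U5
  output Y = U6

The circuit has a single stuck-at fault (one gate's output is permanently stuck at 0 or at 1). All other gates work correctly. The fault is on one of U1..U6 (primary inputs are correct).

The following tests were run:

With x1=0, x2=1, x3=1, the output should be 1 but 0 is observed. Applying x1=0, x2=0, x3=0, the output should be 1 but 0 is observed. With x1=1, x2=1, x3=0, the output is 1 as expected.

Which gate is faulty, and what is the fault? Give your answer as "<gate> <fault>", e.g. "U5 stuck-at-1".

Fault-free values for test 1 (x1=0, x2=1, x3=1): U1=0, U2=1, U3=1, U4=0, U5=1, U6=1, giving Y=1. Observed 0.
Test 1: faults giving observed 0 are {U1 stuck-at-1, U2 stuck-at-0, U6 stuck-at-0}.
Test 2 (x1=0, x2=0, x3=0): fault-free U1=1, U2=1, U3=0, U4=0, U5=0, U6=1 → 1; observed 0. Eliminates U1 stuck-at-1.
Test 3 (x1=1, x2=1, x3=0): fault-free U1=0, U2=0, U3=0, U4=0, U5=1, U6=1 → 1; observed 1. Eliminates U6 stuck-at-0.
Only U2 stuck-at-0 is consistent with every test.

U2 stuck-at-0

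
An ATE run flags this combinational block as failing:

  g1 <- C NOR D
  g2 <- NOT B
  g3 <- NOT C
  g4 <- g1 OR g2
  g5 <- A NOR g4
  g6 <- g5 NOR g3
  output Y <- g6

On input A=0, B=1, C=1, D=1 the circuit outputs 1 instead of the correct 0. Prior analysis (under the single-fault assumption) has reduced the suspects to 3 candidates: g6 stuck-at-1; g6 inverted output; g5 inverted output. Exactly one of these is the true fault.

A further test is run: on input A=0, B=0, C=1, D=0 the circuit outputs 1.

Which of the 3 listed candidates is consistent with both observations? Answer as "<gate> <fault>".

g6 stuck-at-1

Evaluate each candidate on input A=0, B=0, C=1, D=0:
  g6 stuck-at-1: g1=0, g2=1, g3=0, g4=1, g5=0, g6=1 [stuck-at-1] → 1 — matches
  g6 inverted output: g1=0, g2=1, g3=0, g4=1, g5=0, g6=0 [inverted output] → 0 — eliminated
  g5 inverted output: g1=0, g2=1, g3=0, g4=1, g5=1 [inverted output], g6=0 → 0 — eliminated
Only g6 stuck-at-1 reproduces the observed 1.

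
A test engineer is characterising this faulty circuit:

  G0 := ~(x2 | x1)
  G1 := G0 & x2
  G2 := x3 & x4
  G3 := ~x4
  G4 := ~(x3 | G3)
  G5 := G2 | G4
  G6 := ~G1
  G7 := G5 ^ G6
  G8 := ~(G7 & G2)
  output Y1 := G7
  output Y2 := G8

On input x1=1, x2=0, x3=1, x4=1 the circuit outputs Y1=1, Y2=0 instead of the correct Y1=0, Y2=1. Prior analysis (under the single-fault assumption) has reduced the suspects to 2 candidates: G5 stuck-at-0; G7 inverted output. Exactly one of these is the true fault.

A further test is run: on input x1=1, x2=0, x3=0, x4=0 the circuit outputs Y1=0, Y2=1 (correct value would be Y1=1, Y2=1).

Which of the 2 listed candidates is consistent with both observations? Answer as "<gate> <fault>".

G7 inverted output

Evaluate each candidate on input x1=1, x2=0, x3=0, x4=0:
  G5 stuck-at-0: G0=0, G1=0, G2=0, G3=1, G4=0, G5=0 [stuck-at-0], G6=1, G7=1, G8=1 → Y1=1, Y2=1 — eliminated
  G7 inverted output: G0=0, G1=0, G2=0, G3=1, G4=0, G5=0, G6=1, G7=0 [inverted output], G8=1 → Y1=0, Y2=1 — matches
Only G7 inverted output reproduces the observed Y1=0, Y2=1.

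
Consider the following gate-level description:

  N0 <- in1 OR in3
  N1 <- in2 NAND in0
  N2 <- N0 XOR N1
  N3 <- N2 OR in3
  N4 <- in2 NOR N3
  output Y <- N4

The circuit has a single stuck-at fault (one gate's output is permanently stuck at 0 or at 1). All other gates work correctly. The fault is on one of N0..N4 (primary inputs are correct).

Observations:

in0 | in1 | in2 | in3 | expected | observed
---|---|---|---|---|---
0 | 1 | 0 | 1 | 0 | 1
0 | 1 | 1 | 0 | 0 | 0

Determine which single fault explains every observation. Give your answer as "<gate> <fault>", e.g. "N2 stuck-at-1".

Fault-free values for test 1 (in0=0, in1=1, in2=0, in3=1): N0=1, N1=1, N2=0, N3=1, N4=0, giving Y=0. Observed 1.
Test 1: faults giving observed 1 are {N3 stuck-at-0, N4 stuck-at-1}.
Test 2 (in0=0, in1=1, in2=1, in3=0): fault-free N0=1, N1=1, N2=0, N3=0, N4=0 → 0; observed 0. Eliminates N4 stuck-at-1.
Only N3 stuck-at-0 is consistent with every test.

N3 stuck-at-0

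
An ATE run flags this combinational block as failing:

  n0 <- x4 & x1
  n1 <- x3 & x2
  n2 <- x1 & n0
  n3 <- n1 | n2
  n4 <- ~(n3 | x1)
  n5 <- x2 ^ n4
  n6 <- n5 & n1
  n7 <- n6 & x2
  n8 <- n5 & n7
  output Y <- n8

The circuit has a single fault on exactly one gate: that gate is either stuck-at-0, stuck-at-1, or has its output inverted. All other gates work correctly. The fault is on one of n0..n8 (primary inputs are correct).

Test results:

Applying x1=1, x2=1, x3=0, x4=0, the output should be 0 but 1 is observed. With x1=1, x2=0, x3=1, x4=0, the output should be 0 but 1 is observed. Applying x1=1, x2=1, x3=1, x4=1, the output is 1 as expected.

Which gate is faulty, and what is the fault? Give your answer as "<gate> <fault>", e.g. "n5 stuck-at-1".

n8 stuck-at-1

Fault-free values for test 1 (x1=1, x2=1, x3=0, x4=0): n0=0, n1=0, n2=0, n3=0, n4=0, n5=1, n6=0, n7=0, n8=0, giving Y=0. Observed 1.
Test 1: faults giving observed 1 are {n1 stuck-at-1, n1 inverted output, n6 stuck-at-1, n6 inverted output, n7 stuck-at-1, n7 inverted output, n8 stuck-at-1, n8 inverted output}.
Test 2 (x1=1, x2=0, x3=1, x4=0): fault-free n0=0, n1=0, n2=0, n3=0, n4=0, n5=0, n6=0, n7=0, n8=0 → 0; observed 1. Eliminates n1 stuck-at-1, n1 inverted output, n6 stuck-at-1, n6 inverted output, n7 stuck-at-1, n7 inverted output.
Test 3 (x1=1, x2=1, x3=1, x4=1): fault-free n0=1, n1=1, n2=1, n3=1, n4=0, n5=1, n6=1, n7=1, n8=1 → 1; observed 1. Eliminates n8 inverted output.
Only n8 stuck-at-1 is consistent with every test.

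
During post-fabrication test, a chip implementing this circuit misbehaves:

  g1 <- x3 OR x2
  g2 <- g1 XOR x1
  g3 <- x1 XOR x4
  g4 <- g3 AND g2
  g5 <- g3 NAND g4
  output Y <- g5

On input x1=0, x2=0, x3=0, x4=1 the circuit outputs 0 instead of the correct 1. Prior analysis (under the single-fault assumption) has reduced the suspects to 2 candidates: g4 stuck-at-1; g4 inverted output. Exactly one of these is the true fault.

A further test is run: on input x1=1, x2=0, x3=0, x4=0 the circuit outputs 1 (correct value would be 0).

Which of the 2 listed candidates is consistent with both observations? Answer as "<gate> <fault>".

Evaluate each candidate on input x1=1, x2=0, x3=0, x4=0:
  g4 stuck-at-1: g1=0, g2=1, g3=1, g4=1 [stuck-at-1], g5=0 → 0 — eliminated
  g4 inverted output: g1=0, g2=1, g3=1, g4=0 [inverted output], g5=1 → 1 — matches
Only g4 inverted output reproduces the observed 1.

g4 inverted output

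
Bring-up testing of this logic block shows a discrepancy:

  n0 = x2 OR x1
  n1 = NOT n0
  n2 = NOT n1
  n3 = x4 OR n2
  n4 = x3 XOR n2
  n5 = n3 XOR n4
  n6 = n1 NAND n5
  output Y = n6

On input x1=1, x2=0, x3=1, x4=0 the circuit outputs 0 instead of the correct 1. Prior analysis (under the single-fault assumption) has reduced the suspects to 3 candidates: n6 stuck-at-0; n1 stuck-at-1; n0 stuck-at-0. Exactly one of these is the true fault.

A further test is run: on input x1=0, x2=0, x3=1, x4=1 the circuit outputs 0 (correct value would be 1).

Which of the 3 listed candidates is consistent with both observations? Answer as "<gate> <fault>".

Evaluate each candidate on input x1=0, x2=0, x3=1, x4=1:
  n6 stuck-at-0: n0=0, n1=1, n2=0, n3=1, n4=1, n5=0, n6=0 [stuck-at-0] → 0 — matches
  n1 stuck-at-1: n0=0, n1=1 [stuck-at-1], n2=0, n3=1, n4=1, n5=0, n6=1 → 1 — eliminated
  n0 stuck-at-0: n0=0 [stuck-at-0], n1=1, n2=0, n3=1, n4=1, n5=0, n6=1 → 1 — eliminated
Only n6 stuck-at-0 reproduces the observed 0.

n6 stuck-at-0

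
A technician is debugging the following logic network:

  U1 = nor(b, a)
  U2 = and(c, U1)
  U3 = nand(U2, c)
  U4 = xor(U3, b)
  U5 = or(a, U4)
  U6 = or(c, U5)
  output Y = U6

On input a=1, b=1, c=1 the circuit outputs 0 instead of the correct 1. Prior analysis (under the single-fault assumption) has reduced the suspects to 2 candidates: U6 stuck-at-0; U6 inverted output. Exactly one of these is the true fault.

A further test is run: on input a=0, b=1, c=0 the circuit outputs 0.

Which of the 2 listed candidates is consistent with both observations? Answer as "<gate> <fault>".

U6 stuck-at-0

Evaluate each candidate on input a=0, b=1, c=0:
  U6 stuck-at-0: U1=0, U2=0, U3=1, U4=0, U5=0, U6=0 [stuck-at-0] → 0 — matches
  U6 inverted output: U1=0, U2=0, U3=1, U4=0, U5=0, U6=1 [inverted output] → 1 — eliminated
Only U6 stuck-at-0 reproduces the observed 0.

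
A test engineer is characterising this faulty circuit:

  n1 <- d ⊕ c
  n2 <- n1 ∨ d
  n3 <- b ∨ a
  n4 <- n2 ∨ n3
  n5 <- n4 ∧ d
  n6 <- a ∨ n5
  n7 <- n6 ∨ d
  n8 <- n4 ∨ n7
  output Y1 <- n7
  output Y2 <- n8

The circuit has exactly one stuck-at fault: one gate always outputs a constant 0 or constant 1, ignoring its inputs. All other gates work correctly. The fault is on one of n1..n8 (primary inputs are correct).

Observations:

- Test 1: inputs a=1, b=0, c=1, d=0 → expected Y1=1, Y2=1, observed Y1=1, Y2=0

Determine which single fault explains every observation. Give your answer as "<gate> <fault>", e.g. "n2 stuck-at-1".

Fault-free values for test 1 (a=1, b=0, c=1, d=0): n1=1, n2=1, n3=1, n4=1, n5=0, n6=1, n7=1, n8=1, giving Y1=1, Y2=1. Observed Y1=1, Y2=0.
Test 1: faults giving observed Y1=1, Y2=0 are {n8 stuck-at-0}.
Only n8 stuck-at-0 is consistent with every test.

n8 stuck-at-0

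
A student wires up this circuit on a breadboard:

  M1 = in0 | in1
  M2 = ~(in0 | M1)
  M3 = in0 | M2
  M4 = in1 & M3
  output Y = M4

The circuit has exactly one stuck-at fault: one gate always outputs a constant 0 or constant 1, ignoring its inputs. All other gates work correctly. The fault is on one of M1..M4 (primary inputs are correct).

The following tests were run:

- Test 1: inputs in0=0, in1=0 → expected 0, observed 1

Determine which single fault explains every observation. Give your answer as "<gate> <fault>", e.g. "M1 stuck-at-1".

Fault-free values for test 1 (in0=0, in1=0): M1=0, M2=1, M3=1, M4=0, giving Y=0. Observed 1.
Test 1: faults giving observed 1 are {M4 stuck-at-1}.
Only M4 stuck-at-1 is consistent with every test.

M4 stuck-at-1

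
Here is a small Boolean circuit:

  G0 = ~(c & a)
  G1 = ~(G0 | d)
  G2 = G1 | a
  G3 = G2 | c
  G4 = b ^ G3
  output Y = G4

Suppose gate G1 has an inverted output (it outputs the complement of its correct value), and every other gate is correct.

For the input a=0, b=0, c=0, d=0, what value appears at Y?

Propagate with G1 forced: G0=1, G1=1 [inverted output], G2=1, G3=1, G4=1.
So Y = 1. (Without the fault it would be 0.)

1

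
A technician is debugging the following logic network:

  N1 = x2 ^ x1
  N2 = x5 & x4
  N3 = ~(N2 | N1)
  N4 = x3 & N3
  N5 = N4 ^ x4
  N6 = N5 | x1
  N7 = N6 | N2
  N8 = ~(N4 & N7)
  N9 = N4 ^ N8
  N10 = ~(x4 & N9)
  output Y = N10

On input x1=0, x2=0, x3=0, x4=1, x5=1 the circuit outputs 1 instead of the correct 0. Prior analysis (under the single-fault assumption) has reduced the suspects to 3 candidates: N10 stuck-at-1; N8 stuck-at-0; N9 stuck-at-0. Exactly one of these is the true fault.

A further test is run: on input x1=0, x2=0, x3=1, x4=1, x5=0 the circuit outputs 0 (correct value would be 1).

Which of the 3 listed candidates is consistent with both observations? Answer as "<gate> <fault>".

Evaluate each candidate on input x1=0, x2=0, x3=1, x4=1, x5=0:
  N10 stuck-at-1: N1=0, N2=0, N3=1, N4=1, N5=0, N6=0, N7=0, N8=1, N9=0, N10=1 [stuck-at-1] → 1 — eliminated
  N8 stuck-at-0: N1=0, N2=0, N3=1, N4=1, N5=0, N6=0, N7=0, N8=0 [stuck-at-0], N9=1, N10=0 → 0 — matches
  N9 stuck-at-0: N1=0, N2=0, N3=1, N4=1, N5=0, N6=0, N7=0, N8=1, N9=0 [stuck-at-0], N10=1 → 1 — eliminated
Only N8 stuck-at-0 reproduces the observed 0.

N8 stuck-at-0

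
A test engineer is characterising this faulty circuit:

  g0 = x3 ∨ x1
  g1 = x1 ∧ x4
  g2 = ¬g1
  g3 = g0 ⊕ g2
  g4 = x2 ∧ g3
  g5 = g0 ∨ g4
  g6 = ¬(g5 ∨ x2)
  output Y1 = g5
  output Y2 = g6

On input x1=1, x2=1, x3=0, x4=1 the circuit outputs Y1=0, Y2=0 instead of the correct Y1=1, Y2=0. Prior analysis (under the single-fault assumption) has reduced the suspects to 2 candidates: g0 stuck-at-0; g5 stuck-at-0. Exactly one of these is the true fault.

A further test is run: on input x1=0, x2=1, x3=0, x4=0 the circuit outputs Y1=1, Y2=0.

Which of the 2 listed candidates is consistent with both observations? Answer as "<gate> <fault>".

g0 stuck-at-0

Evaluate each candidate on input x1=0, x2=1, x3=0, x4=0:
  g0 stuck-at-0: g0=0 [stuck-at-0], g1=0, g2=1, g3=1, g4=1, g5=1, g6=0 → Y1=1, Y2=0 — matches
  g5 stuck-at-0: g0=0, g1=0, g2=1, g3=1, g4=1, g5=0 [stuck-at-0], g6=0 → Y1=0, Y2=0 — eliminated
Only g0 stuck-at-0 reproduces the observed Y1=1, Y2=0.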